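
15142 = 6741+8401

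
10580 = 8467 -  -2113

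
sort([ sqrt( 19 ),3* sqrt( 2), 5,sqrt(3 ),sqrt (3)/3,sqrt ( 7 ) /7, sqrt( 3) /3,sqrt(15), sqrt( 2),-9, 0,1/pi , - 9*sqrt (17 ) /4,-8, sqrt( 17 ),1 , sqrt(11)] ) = [- 9 * sqrt(17 )/4, - 9, - 8, 0, 1/pi, sqrt( 7) /7, sqrt(3)/3, sqrt( 3 ) /3, 1, sqrt ( 2 ),sqrt( 3 ) , sqrt(11 ) , sqrt (15 ), sqrt( 17 ),3 * sqrt ( 2 ),sqrt(19), 5]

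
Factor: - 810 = - 2^1*3^4 * 5^1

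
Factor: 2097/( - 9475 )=  -  3^2*5^(-2)* 233^1*379^(  -  1)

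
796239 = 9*88471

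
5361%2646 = 69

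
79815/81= 985+10/27  =  985.37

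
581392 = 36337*16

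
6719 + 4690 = 11409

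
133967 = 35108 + 98859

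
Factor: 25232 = 2^4*19^1*83^1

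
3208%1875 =1333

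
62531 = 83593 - 21062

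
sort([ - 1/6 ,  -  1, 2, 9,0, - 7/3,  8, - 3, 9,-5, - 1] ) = [ - 5, - 3, - 7/3,  -  1, - 1, - 1/6,0,2,8, 9,9]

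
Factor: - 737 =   -  11^1 * 67^1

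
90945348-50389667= 40555681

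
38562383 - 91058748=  - 52496365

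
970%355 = 260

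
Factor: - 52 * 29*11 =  - 2^2*11^1*13^1* 29^1 = - 16588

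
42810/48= 891 + 7/8 =891.88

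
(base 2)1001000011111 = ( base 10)4639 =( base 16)121f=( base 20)bbj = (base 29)5es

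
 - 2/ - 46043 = 2/46043= 0.00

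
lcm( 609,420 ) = 12180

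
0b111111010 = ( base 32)fq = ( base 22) 110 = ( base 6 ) 2202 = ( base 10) 506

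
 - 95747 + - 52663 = - 148410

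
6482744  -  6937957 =  -  455213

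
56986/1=56986 = 56986.00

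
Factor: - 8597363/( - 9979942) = 2^( - 1)*7^( - 1 )*97^(-1) *7349^( - 1)*8597363^1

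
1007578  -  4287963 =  - 3280385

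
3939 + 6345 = 10284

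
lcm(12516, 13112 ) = 275352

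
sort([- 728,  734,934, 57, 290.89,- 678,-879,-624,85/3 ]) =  [-879,  -  728, -678 ,-624, 85/3,57, 290.89, 734, 934]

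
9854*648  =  6385392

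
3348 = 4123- 775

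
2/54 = 1/27= 0.04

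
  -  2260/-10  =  226  +  0/1  =  226.00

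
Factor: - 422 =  - 2^1* 211^1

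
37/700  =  37/700 = 0.05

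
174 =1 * 174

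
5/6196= 5/6196 = 0.00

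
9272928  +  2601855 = 11874783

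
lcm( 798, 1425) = 19950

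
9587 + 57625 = 67212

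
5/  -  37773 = -1+37768/37773 =-0.00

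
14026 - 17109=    - 3083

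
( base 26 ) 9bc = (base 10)6382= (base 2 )1100011101110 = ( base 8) 14356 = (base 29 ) 7H2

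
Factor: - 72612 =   -  2^2*3^2*2017^1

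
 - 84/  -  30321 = 28/10107 = 0.00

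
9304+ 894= 10198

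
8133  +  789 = 8922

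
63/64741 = 63/64741 = 0.00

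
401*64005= 25666005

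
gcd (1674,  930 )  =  186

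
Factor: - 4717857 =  - 3^1*17^1*  92507^1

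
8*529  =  4232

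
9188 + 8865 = 18053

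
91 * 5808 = 528528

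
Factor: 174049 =174049^1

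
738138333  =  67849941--670288392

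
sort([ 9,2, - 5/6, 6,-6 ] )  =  [ - 6, - 5/6,2,6,9 ] 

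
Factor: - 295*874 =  - 2^1*5^1*19^1*23^1*59^1 = - 257830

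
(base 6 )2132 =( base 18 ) 192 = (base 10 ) 488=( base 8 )750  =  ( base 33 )eq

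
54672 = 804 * 68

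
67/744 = 67/744 = 0.09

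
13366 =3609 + 9757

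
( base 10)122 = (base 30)42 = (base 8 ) 172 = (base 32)3Q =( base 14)8A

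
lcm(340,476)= 2380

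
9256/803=11 + 423/803 = 11.53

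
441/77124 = 147/25708 = 0.01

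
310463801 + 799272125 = 1109735926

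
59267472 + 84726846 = 143994318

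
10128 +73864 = 83992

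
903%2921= 903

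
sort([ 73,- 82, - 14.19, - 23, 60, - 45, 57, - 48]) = [ - 82, - 48, - 45, - 23,-14.19,57, 60,73 ]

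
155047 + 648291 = 803338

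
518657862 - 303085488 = 215572374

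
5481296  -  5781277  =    -  299981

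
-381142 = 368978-750120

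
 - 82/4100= - 1/50= -0.02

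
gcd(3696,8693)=1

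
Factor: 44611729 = 59^1*756131^1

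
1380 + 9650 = 11030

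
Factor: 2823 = 3^1*941^1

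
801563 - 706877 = 94686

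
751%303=145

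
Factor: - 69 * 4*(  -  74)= 2^3*3^1*23^1 * 37^1 = 20424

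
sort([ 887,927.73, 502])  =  [ 502,  887,927.73]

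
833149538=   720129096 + 113020442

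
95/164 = 95/164 =0.58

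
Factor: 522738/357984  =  257/176 = 2^(-4 ) * 11^( - 1)  *257^1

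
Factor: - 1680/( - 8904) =10/53 = 2^1 * 5^1 * 53^ (-1) 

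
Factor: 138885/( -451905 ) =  - 197/641 = - 197^1* 641^( - 1 )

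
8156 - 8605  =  - 449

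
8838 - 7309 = 1529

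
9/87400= 9/87400 = 0.00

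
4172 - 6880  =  - 2708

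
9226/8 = 4613/4 = 1153.25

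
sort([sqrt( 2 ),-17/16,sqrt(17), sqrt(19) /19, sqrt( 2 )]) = [ - 17/16, sqrt(19)/19,sqrt(2), sqrt( 2),  sqrt( 17)] 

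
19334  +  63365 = 82699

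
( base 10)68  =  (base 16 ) 44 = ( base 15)48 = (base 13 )53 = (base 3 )2112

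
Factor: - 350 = -2^1*5^2*7^1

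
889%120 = 49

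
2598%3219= 2598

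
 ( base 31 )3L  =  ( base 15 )79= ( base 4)1302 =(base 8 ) 162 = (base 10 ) 114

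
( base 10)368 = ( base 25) EI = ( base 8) 560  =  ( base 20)I8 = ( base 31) br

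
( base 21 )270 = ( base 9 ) 1363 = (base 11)856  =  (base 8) 2005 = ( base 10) 1029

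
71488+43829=115317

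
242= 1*242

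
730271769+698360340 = 1428632109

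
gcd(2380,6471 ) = 1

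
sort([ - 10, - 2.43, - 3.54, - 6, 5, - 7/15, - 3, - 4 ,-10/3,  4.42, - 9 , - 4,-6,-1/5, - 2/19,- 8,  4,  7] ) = [ - 10, - 9, - 8,-6, - 6, - 4, - 4, - 3.54, - 10/3,-3,  -  2.43, - 7/15, - 1/5,-2/19,4, 4.42,5,7]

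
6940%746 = 226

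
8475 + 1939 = 10414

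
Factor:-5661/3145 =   -  3^2*5^( - 1) = -9/5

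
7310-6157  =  1153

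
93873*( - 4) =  - 375492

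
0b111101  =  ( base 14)45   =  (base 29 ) 23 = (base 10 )61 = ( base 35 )1Q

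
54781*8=438248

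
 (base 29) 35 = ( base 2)1011100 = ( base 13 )71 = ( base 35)2m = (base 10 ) 92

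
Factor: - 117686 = - 2^1*19^2*163^1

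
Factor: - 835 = -5^1*167^1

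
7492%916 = 164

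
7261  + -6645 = 616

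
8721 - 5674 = 3047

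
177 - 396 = -219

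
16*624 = 9984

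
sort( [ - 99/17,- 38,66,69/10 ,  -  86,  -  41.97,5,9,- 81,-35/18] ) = [-86, - 81, - 41.97,-38, - 99/17, - 35/18,5, 69/10,9,66]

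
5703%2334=1035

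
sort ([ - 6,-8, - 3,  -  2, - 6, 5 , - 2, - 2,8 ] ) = [ - 8, - 6,  -  6, - 3, - 2, - 2, -2, 5, 8] 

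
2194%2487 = 2194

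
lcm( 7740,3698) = 332820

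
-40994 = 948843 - 989837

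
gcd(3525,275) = 25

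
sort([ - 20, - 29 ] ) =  [ - 29, - 20] 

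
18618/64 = 9309/32 = 290.91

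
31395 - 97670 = -66275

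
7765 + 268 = 8033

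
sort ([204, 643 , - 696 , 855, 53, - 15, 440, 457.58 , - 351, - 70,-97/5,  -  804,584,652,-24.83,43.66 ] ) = [ - 804, - 696, - 351,  -  70, - 24.83, - 97/5, - 15 , 43.66,53, 204, 440,457.58,584, 643, 652,855]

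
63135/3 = 21045= 21045.00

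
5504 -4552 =952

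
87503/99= 883 + 86/99 = 883.87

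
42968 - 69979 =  - 27011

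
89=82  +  7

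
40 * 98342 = 3933680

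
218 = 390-172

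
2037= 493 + 1544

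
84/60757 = 84/60757  =  0.00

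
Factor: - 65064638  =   - 2^1*47^1 * 67^1*10331^1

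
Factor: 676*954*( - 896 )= -577833984= - 2^10*3^2* 7^1*13^2*53^1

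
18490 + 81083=99573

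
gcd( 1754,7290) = 2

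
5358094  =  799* 6706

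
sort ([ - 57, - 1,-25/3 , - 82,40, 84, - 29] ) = [ - 82, - 57, - 29, - 25/3, - 1, 40, 84] 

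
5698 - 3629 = 2069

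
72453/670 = 108 + 93/670 = 108.14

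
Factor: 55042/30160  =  2^(  -  3)*5^( - 1)*73^1 = 73/40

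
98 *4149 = 406602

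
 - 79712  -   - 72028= - 7684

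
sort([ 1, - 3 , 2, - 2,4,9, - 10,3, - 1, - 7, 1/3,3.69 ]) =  [ - 10, - 7, - 3, - 2 , - 1,1/3, 1,2, 3,  3.69, 4, 9 ]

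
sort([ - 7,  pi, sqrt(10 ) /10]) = [-7,sqrt(10 )/10,  pi]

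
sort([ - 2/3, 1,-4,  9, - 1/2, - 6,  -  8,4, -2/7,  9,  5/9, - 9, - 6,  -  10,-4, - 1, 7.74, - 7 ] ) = [ - 10, - 9,- 8, - 7, - 6, - 6,-4, - 4 ,- 1,-2/3,- 1/2, - 2/7, 5/9,1, 4, 7.74,  9, 9]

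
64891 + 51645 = 116536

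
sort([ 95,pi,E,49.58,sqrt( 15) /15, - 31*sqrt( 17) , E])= [ - 31 * sqrt(17 ),sqrt (15)/15,E,  E,pi, 49.58,95] 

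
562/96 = 5 + 41/48= 5.85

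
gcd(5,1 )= 1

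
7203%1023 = 42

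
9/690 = 3/230 = 0.01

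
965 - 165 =800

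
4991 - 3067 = 1924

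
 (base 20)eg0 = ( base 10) 5920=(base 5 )142140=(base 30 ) 6HA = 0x1720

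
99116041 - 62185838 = 36930203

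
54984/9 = 6109  +  1/3 = 6109.33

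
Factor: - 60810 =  - 2^1*3^1*5^1*2027^1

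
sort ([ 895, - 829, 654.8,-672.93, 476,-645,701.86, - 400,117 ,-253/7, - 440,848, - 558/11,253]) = [ - 829, - 672.93, - 645 ,-440, - 400 , - 558/11, - 253/7 , 117, 253, 476,654.8, 701.86, 848, 895 ]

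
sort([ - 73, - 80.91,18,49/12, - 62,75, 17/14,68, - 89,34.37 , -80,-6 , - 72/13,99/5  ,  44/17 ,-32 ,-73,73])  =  [ - 89, -80.91, - 80 , - 73,  -  73, - 62, - 32, - 6, - 72/13,17/14,44/17,49/12,18 , 99/5,34.37, 68,73,75 ] 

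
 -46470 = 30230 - 76700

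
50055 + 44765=94820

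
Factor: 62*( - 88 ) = - 5456 = - 2^4* 11^1 * 31^1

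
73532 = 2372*31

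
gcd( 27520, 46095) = 5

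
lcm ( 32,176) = 352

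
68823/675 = 101 + 24/25 = 101.96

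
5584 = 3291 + 2293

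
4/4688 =1/1172 =0.00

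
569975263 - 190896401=379078862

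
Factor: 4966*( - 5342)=-2^2*13^1*191^1*2671^1 = - 26528372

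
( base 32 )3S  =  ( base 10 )124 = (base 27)4G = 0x7C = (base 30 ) 44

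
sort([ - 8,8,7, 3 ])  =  [ - 8,3,7,8 ] 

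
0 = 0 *240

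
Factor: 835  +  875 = 2^1 * 3^2*5^1*19^1 = 1710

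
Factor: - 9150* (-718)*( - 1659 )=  - 2^2*3^2*5^2*7^1*61^1*79^1*359^1 = - 10899132300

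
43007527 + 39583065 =82590592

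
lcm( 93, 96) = 2976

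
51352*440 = 22594880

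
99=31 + 68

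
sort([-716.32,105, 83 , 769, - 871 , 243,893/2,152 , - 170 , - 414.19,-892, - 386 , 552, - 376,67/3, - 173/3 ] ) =[ - 892, - 871, - 716.32, - 414.19, - 386, - 376 ,-170 , - 173/3, 67/3 , 83,105 , 152 , 243, 893/2,552, 769] 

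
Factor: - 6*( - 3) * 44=792 = 2^3*3^2 * 11^1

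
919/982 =919/982 = 0.94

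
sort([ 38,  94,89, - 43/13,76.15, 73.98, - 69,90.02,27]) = [ - 69,-43/13, 27  ,  38, 73.98,76.15,89, 90.02,  94]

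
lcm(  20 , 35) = 140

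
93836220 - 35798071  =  58038149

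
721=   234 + 487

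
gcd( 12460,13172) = 356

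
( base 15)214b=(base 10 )7046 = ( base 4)1232012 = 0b1101110000110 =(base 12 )40b2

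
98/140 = 7/10 = 0.70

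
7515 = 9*835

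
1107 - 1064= 43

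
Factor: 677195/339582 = 2^( - 1)* 3^( - 1)*5^1*17^1 *31^1*257^1 * 56597^(-1) 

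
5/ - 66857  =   - 5/66857=- 0.00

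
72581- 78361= -5780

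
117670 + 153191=270861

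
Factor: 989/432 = 2^(-4 )*3^ ( - 3 )*23^1*43^1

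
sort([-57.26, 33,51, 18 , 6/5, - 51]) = [ - 57.26,-51,6/5,18  ,  33, 51]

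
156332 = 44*3553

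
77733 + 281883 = 359616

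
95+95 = 190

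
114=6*19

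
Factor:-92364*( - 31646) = 2^3*3^1*43^1*179^1* 15823^1 = 2922951144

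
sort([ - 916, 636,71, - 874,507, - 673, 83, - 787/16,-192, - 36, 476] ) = [  -  916, - 874, -673, - 192,  -  787/16, - 36 , 71, 83 , 476, 507,636 ]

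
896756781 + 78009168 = 974765949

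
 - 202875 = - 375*541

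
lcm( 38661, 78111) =3827439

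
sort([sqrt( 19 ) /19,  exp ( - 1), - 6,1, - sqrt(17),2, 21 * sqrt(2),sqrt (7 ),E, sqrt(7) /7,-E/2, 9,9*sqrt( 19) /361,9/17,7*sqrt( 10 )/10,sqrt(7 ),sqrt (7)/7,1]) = [ - 6,- sqrt( 17 ),-E/2,9 * sqrt( 19 )/361,sqrt(19) /19,exp( - 1 ), sqrt( 7)/7,sqrt( 7 )/7, 9/17,1, 1, 2, 7  *  sqrt( 10 )/10, sqrt( 7 ),sqrt( 7 ),E,9 , 21*sqrt(2 )]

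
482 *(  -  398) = -191836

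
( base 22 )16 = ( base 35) s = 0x1C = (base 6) 44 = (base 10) 28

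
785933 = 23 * 34171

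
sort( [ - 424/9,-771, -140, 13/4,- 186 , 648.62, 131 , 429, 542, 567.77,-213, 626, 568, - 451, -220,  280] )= [ - 771, - 451, - 220, - 213, - 186, - 140,  -  424/9, 13/4, 131, 280, 429,542, 567.77,568, 626, 648.62]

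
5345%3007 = 2338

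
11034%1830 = 54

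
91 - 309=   -  218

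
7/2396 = 7/2396 = 0.00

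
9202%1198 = 816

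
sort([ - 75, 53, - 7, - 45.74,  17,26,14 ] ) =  [  -  75 , - 45.74, - 7,14, 17,26 , 53 ] 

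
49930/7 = 7132 + 6/7 = 7132.86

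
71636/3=23878 + 2/3 =23878.67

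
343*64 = 21952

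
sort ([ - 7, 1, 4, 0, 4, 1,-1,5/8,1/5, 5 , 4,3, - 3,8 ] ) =[ -7, - 3, - 1, 0, 1/5,5/8, 1, 1, 3, 4, 4, 4,5, 8]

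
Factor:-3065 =-5^1*613^1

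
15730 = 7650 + 8080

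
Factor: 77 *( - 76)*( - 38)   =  222376=2^3*7^1*11^1 *19^2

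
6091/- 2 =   -  6091/2  =  -3045.50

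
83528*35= 2923480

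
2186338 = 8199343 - 6013005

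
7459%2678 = 2103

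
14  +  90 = 104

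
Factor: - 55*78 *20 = -2^3*3^1*5^2*11^1*13^1 = -85800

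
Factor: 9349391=337^1*27743^1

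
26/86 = 13/43 = 0.30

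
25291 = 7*3613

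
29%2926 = 29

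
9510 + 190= 9700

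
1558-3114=-1556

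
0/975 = 0 = 0.00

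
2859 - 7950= - 5091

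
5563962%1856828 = 1850306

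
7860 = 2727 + 5133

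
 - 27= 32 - 59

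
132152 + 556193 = 688345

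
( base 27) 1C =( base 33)16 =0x27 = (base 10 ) 39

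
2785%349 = 342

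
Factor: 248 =2^3*31^1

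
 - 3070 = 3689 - 6759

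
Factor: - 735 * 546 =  - 2^1*3^2*5^1*7^3*13^1 = -401310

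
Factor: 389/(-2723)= - 1/7= -7^(- 1 )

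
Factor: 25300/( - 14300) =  - 13^ ( - 1) * 23^1 = -  23/13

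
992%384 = 224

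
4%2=0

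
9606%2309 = 370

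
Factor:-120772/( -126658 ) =2^1*7^(-1 )*83^( - 1 )*  277^1 = 554/581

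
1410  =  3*470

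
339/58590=113/19530  =  0.01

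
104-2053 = - 1949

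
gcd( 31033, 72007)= 1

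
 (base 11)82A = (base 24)1hg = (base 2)1111101000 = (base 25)1F0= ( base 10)1000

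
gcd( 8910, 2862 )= 54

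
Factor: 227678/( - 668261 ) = - 262/769 = - 2^1 *131^1 * 769^( - 1)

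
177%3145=177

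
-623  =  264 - 887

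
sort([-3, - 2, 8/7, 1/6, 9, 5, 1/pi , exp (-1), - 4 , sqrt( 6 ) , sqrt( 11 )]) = [ - 4, - 3 ,-2,1/6, 1/pi,exp( -1 ),8/7,sqrt( 6 ), sqrt( 11), 5, 9]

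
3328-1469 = 1859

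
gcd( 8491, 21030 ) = 1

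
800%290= 220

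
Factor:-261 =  - 3^2*29^1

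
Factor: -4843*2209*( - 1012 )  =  2^2*11^1  *23^1*29^1* 47^2*167^1=   10826565244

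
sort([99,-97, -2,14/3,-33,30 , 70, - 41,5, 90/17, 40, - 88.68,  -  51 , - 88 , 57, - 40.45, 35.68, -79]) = [-97,-88.68,- 88 ,- 79 , -51,-41,-40.45 ,-33,  -  2 , 14/3, 5, 90/17,30,35.68,40,  57,70,99]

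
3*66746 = 200238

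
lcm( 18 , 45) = 90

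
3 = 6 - 3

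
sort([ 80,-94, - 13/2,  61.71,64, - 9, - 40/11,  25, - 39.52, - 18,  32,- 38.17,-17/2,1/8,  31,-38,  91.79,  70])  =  [ - 94,-39.52,- 38.17, - 38,  -  18 , - 9, - 17/2,  -  13/2, - 40/11, 1/8,25,  31, 32,  61.71,64, 70,80,91.79 ]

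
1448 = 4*362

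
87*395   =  34365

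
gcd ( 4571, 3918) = 653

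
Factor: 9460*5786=54735560 = 2^3*5^1*11^2*43^1*263^1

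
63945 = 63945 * 1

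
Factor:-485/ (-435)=3^(-1 ) *29^ ( - 1)*97^1 = 97/87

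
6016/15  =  6016/15 = 401.07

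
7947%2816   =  2315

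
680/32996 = 170/8249 =0.02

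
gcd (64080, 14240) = 7120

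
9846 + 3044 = 12890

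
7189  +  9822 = 17011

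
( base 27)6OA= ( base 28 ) 6BK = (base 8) 11650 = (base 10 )5032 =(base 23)9bi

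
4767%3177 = 1590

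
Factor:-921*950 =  - 2^1*3^1*5^2*19^1*307^1 = - 874950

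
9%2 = 1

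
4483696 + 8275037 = 12758733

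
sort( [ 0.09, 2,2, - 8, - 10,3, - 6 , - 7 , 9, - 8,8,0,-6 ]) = [  -  10, - 8 , - 8, - 7, - 6, - 6,0 , 0.09,2,  2,3, 8, 9]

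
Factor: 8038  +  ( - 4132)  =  2^1*3^2*7^1 * 31^1 = 3906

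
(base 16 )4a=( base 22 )38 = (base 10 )74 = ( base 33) 28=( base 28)2i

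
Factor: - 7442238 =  -2^1*3^1*41^1*30253^1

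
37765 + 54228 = 91993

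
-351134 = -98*3583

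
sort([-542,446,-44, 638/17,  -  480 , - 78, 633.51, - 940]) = [ - 940, - 542,  -  480,-78,-44, 638/17,446,633.51 ] 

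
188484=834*226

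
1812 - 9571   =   - 7759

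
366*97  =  35502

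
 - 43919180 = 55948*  (  -  785)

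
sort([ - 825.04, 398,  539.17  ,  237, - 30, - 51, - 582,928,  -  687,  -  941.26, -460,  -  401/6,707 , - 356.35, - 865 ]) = [-941.26, - 865, - 825.04,- 687,  -  582, -460, - 356.35,  -  401/6, - 51, -30, 237, 398,539.17, 707 , 928]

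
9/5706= 1/634 = 0.00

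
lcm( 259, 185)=1295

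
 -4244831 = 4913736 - 9158567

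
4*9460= 37840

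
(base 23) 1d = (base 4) 210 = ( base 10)36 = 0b100100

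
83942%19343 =6570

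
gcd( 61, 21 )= 1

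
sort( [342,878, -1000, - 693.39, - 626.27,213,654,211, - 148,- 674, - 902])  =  [ - 1000, - 902,-693.39, - 674, - 626.27, - 148,  211,213, 342, 654,878 ]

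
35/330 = 7/66 = 0.11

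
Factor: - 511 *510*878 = - 2^2*3^1 * 5^1*7^1*17^1*73^1*439^1 = - 228815580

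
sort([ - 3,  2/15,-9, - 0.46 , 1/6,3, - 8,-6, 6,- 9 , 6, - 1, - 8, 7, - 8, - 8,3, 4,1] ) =[ - 9 , - 9, - 8, - 8, - 8, - 8, - 6, - 3, - 1, - 0.46 , 2/15, 1/6,1, 3, 3, 4, 6,6 , 7] 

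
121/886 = 121/886 = 0.14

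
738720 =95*7776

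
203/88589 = 203/88589 = 0.00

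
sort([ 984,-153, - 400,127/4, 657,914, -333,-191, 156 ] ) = [- 400, - 333, - 191,-153, 127/4, 156, 657, 914,984 ] 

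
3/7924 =3/7924 = 0.00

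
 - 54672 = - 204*268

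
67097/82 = 67097/82= 818.26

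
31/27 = 31/27 = 1.15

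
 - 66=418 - 484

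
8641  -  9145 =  - 504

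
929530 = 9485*98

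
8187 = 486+7701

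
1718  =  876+842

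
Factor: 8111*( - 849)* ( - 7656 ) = 2^3*3^2*11^1 * 29^1 *283^1*8111^1 = 52721045784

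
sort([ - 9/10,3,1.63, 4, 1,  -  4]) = [ - 4,-9/10, 1,1.63,3,4]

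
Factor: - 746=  - 2^1 *373^1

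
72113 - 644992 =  - 572879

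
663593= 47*14119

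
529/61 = 8+41/61=8.67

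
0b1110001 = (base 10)113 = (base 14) 81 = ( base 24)4H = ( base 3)11012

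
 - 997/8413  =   - 1 + 7416/8413 = -0.12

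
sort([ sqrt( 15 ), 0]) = [0, sqrt(  15) ]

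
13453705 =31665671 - 18211966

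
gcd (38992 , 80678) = 2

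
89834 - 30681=59153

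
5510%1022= 400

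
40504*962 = 38964848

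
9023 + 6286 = 15309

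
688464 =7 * 98352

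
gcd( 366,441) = 3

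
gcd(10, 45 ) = 5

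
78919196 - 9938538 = 68980658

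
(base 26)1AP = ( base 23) 1ii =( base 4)33001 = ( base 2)1111000001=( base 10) 961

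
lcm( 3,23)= 69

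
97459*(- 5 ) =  - 487295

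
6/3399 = 2/1133 = 0.00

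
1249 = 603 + 646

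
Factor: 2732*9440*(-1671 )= - 43095223680 = -2^7* 3^1*5^1 * 59^1 * 557^1*683^1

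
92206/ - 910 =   -  46103/455=- 101.33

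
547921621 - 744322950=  - 196401329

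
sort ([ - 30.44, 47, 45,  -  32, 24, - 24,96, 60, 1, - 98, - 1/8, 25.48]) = [ - 98, - 32,-30.44, - 24, -1/8, 1, 24, 25.48,45, 47, 60,96 ]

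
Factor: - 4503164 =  - 2^2* 17^1*47^1*1409^1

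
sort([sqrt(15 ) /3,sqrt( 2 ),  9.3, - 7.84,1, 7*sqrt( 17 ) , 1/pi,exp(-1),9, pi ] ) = [  -  7.84,1/pi,exp( - 1 ), 1,sqrt(15)/3,  sqrt( 2 ),pi, 9,9.3,7*sqrt( 17 )] 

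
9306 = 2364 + 6942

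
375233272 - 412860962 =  - 37627690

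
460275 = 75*6137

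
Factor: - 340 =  - 2^2 *5^1*17^1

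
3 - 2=1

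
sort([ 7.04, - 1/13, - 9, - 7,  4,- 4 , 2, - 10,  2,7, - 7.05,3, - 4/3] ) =[ - 10, - 9, - 7.05 , - 7, - 4, - 4/3, - 1/13,  2,2,3 , 4,7,7.04] 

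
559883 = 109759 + 450124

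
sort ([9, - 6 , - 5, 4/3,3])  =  [ - 6  , - 5 , 4/3, 3, 9]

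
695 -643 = 52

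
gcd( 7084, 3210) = 2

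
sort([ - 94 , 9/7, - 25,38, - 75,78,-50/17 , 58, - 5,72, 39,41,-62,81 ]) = [-94, - 75,  -  62  , - 25, - 5 , - 50/17,9/7, 38, 39,  41,  58 , 72, 78, 81 ]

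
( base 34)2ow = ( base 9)4301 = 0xc58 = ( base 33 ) 2TP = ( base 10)3160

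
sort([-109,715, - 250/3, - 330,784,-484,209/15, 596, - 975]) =[ - 975, - 484, - 330,- 109, - 250/3, 209/15,596,  715,784 ] 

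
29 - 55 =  - 26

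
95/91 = 1 + 4/91=1.04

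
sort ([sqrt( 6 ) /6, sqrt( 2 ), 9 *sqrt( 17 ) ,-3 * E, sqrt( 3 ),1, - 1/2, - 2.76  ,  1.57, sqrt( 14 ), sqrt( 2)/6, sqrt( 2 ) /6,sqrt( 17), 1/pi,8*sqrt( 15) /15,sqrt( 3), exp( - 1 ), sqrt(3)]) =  [ - 3* E, - 2.76, - 1/2, sqrt(2) /6,sqrt(2)/6, 1/pi, exp( - 1 ), sqrt (6 ) /6 , 1, sqrt( 2) , 1.57,sqrt( 3),  sqrt( 3 ), sqrt(3 ), 8*sqrt (15 ) /15,  sqrt( 14), sqrt( 17) , 9*sqrt(17 )]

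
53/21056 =53/21056 = 0.00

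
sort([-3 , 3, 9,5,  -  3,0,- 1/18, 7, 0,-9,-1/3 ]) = [ - 9, - 3, - 3 , - 1/3, - 1/18,0, 0,3,5,7, 9]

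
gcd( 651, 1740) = 3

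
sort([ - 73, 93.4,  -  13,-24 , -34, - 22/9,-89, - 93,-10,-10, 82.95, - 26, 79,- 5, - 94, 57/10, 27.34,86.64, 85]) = [ - 94,-93,  -  89, - 73, - 34, - 26, - 24, - 13,  -  10 ,-10, - 5,- 22/9, 57/10 , 27.34, 79, 82.95, 85, 86.64,  93.4]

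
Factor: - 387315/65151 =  - 5^1*127^( - 1 )*151^1 = - 755/127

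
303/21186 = 101/7062  =  0.01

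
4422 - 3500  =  922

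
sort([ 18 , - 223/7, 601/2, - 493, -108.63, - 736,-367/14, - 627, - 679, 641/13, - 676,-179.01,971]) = [ - 736, - 679, - 676, - 627, - 493, - 179.01, - 108.63,  -  223/7, - 367/14, 18,  641/13,601/2 , 971 ]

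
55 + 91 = 146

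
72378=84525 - 12147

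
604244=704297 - 100053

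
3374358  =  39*86522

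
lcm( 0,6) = 0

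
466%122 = 100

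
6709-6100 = 609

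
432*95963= 41456016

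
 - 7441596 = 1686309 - 9127905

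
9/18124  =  9/18124 = 0.00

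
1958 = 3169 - 1211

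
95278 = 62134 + 33144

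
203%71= 61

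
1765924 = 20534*86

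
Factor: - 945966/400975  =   - 2^1*3^1*5^(-2)*7^1*43^( - 1)*101^1*223^1*373^( - 1)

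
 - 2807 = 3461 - 6268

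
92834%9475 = 7559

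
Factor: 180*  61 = 2^2*3^2*5^1*61^1 = 10980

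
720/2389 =720/2389 = 0.30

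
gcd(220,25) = 5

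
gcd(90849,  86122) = 1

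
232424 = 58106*4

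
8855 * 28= 247940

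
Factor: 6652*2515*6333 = 2^2*3^1*5^1* 503^1*1663^1*2111^1  =  105949696740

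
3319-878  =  2441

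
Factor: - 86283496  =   - 2^3*13^1*359^1* 2311^1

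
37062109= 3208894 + 33853215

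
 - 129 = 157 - 286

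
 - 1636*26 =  - 42536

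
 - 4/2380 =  - 1 + 594/595 = -  0.00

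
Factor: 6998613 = 3^1 * 2332871^1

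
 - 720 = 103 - 823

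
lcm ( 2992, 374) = 2992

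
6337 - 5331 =1006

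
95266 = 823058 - 727792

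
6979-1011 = 5968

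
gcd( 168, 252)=84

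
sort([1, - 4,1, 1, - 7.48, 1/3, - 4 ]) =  [ - 7.48, -4, - 4, 1/3, 1,1 , 1 ]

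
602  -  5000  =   - 4398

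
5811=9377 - 3566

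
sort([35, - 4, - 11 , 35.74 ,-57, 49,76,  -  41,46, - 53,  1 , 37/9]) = [ - 57 , - 53 , - 41, - 11, - 4,1, 37/9, 35 , 35.74,46, 49,76 ] 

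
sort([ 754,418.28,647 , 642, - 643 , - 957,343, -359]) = [ - 957, - 643,  -  359, 343, 418.28, 642,647, 754] 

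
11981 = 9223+2758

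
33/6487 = 33/6487 = 0.01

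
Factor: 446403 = 3^1*17^1*8753^1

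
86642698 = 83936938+2705760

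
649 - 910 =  - 261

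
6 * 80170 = 481020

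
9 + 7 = 16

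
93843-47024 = 46819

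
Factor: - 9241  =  -9241^1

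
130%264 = 130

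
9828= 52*189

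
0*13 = 0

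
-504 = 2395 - 2899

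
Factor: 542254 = 2^1*271127^1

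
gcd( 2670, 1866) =6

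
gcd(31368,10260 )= 12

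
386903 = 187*2069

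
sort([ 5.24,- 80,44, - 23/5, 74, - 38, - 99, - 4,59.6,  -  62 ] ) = [ - 99, - 80, - 62, -38 ,  -  23/5, - 4, 5.24,44, 59.6 , 74] 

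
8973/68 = 131 + 65/68 = 131.96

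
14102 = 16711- 2609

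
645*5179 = 3340455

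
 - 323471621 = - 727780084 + 404308463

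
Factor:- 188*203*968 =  - 2^5 * 7^1 *11^2*29^1*47^1 = -  36942752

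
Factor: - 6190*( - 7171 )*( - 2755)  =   - 2^1 * 5^2*19^1 * 29^1 * 71^1* 101^1*  619^1 =- 122290289950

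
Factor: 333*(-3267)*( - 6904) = 7510937544 = 2^3*3^5*11^2 * 37^1 * 863^1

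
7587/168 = 45 + 9/56 = 45.16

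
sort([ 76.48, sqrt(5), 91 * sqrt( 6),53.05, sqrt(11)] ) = [ sqrt( 5 ), sqrt( 11), 53.05, 76.48, 91*sqrt( 6) ] 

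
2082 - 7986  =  -5904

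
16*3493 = 55888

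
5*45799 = 228995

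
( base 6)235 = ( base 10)95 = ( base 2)1011111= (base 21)4B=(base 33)2T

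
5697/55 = 5697/55 = 103.58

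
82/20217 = 82/20217 = 0.00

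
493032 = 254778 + 238254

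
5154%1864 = 1426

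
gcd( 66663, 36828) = 27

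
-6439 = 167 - 6606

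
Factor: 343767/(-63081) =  - 703/129 = -3^( - 1 )*19^1*37^1*43^(  -  1)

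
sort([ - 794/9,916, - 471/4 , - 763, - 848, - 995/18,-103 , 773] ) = [ - 848,  -  763,-471/4,-103,  -  794/9,-995/18, 773, 916]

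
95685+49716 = 145401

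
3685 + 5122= 8807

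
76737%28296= 20145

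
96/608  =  3/19  =  0.16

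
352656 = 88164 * 4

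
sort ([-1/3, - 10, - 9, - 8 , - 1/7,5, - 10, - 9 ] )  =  [ - 10, - 10, - 9,  -  9, - 8, - 1/3 , - 1/7, 5]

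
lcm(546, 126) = 1638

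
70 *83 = 5810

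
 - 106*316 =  - 33496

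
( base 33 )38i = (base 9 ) 4773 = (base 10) 3549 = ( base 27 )4NC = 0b110111011101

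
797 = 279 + 518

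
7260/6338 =3630/3169 = 1.15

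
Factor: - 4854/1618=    - 3 = -3^1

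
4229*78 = 329862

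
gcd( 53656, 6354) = 706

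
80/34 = 40/17 = 2.35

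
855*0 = 0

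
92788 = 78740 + 14048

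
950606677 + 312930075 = 1263536752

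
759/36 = 253/12 = 21.08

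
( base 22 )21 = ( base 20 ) 25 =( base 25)1k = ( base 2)101101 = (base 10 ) 45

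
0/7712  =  0 = 0.00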